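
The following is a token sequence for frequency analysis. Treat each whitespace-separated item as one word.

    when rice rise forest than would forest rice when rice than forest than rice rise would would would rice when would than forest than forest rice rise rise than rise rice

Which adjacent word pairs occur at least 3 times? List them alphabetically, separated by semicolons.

forest than; rice rise; than forest

Bigram counts meeting the condition (at least 3 times):
  forest than: 3
  rice rise: 3
  than forest: 3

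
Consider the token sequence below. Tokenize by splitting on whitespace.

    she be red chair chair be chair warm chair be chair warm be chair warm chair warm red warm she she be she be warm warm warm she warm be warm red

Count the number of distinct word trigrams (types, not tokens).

32 tokens → 30 trigram windows in total.
Repeated trigrams (each contributes count−1 duplicates):
  be chair warm: 3
  chair be chair: 2
  chair warm chair: 2
4 duplicate windows → 30 − 4 = 26 distinct.

26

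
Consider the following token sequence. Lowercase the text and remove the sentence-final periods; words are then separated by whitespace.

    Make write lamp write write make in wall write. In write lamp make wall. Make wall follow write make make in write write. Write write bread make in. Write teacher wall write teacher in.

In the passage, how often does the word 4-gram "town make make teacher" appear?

Scanning the 31 overlapping 4-gram windows for "town make make teacher":
  (none found)

0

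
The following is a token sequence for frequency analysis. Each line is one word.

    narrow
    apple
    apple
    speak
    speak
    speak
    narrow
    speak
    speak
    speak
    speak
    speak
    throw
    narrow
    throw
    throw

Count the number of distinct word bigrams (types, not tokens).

16 tokens → 15 bigram windows in total.
Repeated bigrams (each contributes count−1 duplicates):
  speak speak: 6
5 duplicate windows → 15 − 5 = 10 distinct.

10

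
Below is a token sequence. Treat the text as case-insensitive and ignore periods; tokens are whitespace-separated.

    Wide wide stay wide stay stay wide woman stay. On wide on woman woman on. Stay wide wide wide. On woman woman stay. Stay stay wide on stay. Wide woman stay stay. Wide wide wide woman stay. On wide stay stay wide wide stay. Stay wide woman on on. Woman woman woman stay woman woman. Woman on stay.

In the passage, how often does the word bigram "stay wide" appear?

Scanning the 57 overlapping bigram windows for "stay wide":
  position 3–4: stay wide
  position 6–7: stay wide
  position 16–17: stay wide
  position 25–26: stay wide
  position 28–29: stay wide
  position 32–33: stay wide
  position 41–42: stay wide
  position 45–46: stay wide

8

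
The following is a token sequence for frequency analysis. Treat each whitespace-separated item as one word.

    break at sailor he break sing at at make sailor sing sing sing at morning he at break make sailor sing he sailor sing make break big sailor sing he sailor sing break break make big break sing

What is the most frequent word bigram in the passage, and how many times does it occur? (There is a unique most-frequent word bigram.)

"sailor sing", 5 times

Bigram frequencies (highest first):
  sailor sing: 5
  break sing: 2
  sing at: 2
  make sailor: 2
  sing sing: 2
  break make: 2
  … (20 more, each ≤ 2)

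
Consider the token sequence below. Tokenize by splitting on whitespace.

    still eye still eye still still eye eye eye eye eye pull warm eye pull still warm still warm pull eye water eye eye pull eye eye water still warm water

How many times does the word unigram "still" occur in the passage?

7

Scanning the 31 tokens for "still":
  position 1: still
  position 3: still
  position 5: still
  position 6: still
  position 16: still
  position 18: still
  position 29: still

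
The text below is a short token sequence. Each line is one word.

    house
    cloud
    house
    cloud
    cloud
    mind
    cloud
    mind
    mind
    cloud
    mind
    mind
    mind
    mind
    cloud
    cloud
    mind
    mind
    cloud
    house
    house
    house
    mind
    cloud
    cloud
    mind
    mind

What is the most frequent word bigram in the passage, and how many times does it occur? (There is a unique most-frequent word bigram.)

Bigram frequencies (highest first):
  mind mind: 6
  cloud mind: 5
  mind cloud: 5
  cloud cloud: 3
  house cloud: 2
  cloud house: 2
  … (2 more, each ≤ 2)

"mind mind", 6 times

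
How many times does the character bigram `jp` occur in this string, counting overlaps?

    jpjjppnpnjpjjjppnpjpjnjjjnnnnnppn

Sliding a length-2 window over the 33 characters (32 positions):
  position 1–2: jp
  position 4–5: jp
  position 10–11: jp
  position 14–15: jp
  position 19–20: jp

5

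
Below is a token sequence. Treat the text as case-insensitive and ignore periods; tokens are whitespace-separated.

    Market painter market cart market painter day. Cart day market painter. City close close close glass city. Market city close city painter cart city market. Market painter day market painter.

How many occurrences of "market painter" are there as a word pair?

Scanning the 29 overlapping bigram windows for "market painter":
  position 1–2: market painter
  position 5–6: market painter
  position 10–11: market painter
  position 26–27: market painter
  position 29–30: market painter

5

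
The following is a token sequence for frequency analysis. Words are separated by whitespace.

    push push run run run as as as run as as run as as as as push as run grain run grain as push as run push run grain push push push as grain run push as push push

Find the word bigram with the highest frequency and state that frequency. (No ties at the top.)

"as as", 6 times

Bigram frequencies (highest first):
  as as: 6
  push push: 4
  as run: 4
  push as: 4
  run as: 3
  as push: 3
  … (8 more, each ≤ 3)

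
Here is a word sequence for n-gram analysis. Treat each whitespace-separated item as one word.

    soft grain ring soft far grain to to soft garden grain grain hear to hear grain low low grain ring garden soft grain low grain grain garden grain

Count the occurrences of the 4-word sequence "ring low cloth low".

0

Scanning the 25 overlapping 4-gram windows for "ring low cloth low":
  (none found)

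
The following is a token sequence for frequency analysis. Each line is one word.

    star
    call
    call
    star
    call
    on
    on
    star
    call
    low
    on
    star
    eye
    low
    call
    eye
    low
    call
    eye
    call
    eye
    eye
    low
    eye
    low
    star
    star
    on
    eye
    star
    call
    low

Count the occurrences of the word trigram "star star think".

Scanning the 30 overlapping trigram windows for "star star think":
  (none found)

0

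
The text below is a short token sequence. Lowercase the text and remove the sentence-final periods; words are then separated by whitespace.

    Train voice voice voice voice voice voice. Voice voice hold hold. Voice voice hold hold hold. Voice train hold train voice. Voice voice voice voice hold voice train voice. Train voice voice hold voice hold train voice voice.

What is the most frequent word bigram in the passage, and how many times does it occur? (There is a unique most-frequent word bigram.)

"voice voice", 14 times

Bigram frequencies (highest first):
  voice voice: 14
  train voice: 5
  voice hold: 5
  hold voice: 4
  hold hold: 3
  voice train: 3
  … (2 more, each ≤ 2)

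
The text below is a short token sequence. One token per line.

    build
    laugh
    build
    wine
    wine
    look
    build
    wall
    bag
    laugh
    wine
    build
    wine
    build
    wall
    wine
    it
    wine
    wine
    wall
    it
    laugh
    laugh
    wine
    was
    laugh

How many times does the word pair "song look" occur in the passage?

Scanning the 25 overlapping bigram windows for "song look":
  (none found)

0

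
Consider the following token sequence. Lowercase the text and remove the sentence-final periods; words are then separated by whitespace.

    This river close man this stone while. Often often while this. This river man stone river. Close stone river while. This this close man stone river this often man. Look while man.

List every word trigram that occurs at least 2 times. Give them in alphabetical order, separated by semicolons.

Trigram counts meeting the condition (at least 2 times):
  man stone river: 2
  while this this: 2

man stone river; while this this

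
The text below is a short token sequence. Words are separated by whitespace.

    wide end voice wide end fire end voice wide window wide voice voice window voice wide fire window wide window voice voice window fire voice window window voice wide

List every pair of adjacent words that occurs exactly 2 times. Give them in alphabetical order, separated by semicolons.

end voice; voice voice; wide end; wide window; window wide

Bigram counts meeting the condition (exactly 2 times):
  end voice: 2
  voice voice: 2
  wide end: 2
  wide window: 2
  window wide: 2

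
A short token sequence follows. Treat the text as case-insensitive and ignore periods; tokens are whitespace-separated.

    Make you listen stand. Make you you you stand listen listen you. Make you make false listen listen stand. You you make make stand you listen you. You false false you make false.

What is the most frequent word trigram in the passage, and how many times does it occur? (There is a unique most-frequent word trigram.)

Trigram frequencies (highest first):
  you make false: 2
  make you listen: 1
  you listen stand: 1
  listen stand make: 1
  stand make you: 1
  make you you: 1
  … (24 more, each ≤ 1)

"you make false", 2 times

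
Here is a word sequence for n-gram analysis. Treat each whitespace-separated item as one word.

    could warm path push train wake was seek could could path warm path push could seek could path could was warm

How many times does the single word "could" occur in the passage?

6

Scanning the 21 tokens for "could":
  position 1: could
  position 9: could
  position 10: could
  position 15: could
  position 17: could
  position 19: could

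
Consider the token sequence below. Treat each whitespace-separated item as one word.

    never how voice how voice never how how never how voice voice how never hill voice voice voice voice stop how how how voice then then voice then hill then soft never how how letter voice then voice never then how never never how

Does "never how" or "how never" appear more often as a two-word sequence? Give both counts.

"never how": 5 occurrences
"how never": 3 occurrences

"never how" (5 vs 3)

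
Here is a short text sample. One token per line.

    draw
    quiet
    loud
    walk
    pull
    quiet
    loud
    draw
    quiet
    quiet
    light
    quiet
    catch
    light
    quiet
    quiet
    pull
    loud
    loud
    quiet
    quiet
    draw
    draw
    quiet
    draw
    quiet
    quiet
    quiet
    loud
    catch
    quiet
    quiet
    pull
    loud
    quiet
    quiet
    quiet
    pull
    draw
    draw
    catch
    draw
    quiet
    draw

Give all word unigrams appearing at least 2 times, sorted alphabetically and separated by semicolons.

catch; draw; light; loud; pull; quiet

Unigram counts meeting the condition (at least 2 times):
  catch: 3
  draw: 9
  light: 2
  loud: 6
  pull: 4
  quiet: 19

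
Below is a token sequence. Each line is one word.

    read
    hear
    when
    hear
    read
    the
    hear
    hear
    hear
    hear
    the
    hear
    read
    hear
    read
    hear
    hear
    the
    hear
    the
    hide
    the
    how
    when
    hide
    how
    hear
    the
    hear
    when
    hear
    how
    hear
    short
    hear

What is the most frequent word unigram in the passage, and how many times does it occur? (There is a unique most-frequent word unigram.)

"hear", 16 times

Unigram frequencies (highest first):
  hear: 16
  the: 6
  read: 4
  when: 3
  how: 3
  hide: 2
  … (1 more, each ≤ 1)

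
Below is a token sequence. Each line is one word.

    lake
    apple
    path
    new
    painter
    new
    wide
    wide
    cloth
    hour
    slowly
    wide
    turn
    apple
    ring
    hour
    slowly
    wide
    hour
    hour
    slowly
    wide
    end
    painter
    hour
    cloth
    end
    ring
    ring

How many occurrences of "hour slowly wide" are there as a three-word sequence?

Scanning the 27 overlapping trigram windows for "hour slowly wide":
  position 10–12: hour slowly wide
  position 16–18: hour slowly wide
  position 20–22: hour slowly wide

3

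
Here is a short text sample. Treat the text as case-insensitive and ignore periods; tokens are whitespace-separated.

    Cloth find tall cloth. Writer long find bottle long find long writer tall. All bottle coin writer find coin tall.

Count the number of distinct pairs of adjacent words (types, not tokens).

18

20 tokens → 19 bigram windows in total.
Repeated bigrams (each contributes count−1 duplicates):
  long find: 2
1 duplicate windows → 19 − 1 = 18 distinct.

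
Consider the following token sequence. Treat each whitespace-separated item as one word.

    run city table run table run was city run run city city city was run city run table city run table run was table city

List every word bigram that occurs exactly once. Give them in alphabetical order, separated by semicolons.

city table; city was; run run; was city; was run; was table

Bigram counts meeting the condition (exactly once):
  city table: 1
  city was: 1
  run run: 1
  was city: 1
  was run: 1
  was table: 1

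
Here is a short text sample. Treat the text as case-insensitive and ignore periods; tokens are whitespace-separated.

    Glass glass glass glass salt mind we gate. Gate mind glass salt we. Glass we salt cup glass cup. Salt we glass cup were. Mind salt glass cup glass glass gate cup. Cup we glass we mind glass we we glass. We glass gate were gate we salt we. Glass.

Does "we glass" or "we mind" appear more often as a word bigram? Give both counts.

"we glass" (6 vs 1)

"we glass": 6 occurrences
"we mind": 1 occurrence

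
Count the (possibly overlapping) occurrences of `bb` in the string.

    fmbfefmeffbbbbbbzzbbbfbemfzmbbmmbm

Sliding a length-2 window over the 34 characters (33 positions):
  position 11–12: bb
  position 12–13: bb
  position 13–14: bb
  position 14–15: bb
  position 15–16: bb
  position 19–20: bb
  position 20–21: bb
  position 29–30: bb

8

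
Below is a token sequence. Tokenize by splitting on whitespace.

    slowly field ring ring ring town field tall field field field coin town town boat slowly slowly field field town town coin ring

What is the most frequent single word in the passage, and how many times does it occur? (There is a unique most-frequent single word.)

Unigram frequencies (highest first):
  field: 7
  town: 5
  ring: 4
  slowly: 3
  coin: 2
  tall: 1
  … (1 more, each ≤ 1)

"field", 7 times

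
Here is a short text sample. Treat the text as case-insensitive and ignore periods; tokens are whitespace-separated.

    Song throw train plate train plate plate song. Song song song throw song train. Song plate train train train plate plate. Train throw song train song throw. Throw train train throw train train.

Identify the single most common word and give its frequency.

Unigram frequencies (highest first):
  train: 12
  song: 9
  throw: 6
  plate: 6

"train", 12 times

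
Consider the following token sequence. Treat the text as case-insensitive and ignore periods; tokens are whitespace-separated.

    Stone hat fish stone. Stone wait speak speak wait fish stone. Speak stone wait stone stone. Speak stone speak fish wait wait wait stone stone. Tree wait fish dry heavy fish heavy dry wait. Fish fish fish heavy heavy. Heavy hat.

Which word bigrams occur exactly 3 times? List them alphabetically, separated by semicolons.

stone speak; stone stone; wait fish

Bigram counts meeting the condition (exactly 3 times):
  stone speak: 3
  stone stone: 3
  wait fish: 3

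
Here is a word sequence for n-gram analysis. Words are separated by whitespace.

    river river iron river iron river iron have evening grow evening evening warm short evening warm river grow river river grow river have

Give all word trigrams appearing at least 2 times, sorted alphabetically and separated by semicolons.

iron river iron; river grow river; river iron river

Trigram counts meeting the condition (at least 2 times):
  iron river iron: 2
  river grow river: 2
  river iron river: 2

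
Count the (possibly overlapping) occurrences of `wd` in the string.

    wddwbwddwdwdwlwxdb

Sliding a length-2 window over the 18 characters (17 positions):
  position 1–2: wd
  position 6–7: wd
  position 9–10: wd
  position 11–12: wd

4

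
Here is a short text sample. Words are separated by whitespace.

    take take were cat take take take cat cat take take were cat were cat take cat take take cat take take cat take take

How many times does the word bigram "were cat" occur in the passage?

Scanning the 24 overlapping bigram windows for "were cat":
  position 3–4: were cat
  position 12–13: were cat
  position 14–15: were cat

3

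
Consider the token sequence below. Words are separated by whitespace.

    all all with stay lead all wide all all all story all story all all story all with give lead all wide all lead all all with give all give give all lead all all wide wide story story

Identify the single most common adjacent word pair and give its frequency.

"all all", 6 times

Bigram frequencies (highest first):
  all all: 6
  lead all: 4
  all with: 3
  all wide: 3
  all story: 3
  story all: 3
  … (12 more, each ≤ 2)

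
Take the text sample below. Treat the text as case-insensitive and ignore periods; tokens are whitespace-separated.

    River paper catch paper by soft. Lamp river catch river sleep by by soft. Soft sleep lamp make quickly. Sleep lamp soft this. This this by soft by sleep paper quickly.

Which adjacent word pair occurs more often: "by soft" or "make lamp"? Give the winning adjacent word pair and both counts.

"by soft": 3 occurrences
"make lamp": 0 occurrences

"by soft" (3 vs 0)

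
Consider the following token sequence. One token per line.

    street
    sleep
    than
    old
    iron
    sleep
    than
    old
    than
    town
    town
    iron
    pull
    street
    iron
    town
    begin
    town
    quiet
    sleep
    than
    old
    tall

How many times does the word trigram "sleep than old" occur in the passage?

3

Scanning the 21 overlapping trigram windows for "sleep than old":
  position 2–4: sleep than old
  position 6–8: sleep than old
  position 20–22: sleep than old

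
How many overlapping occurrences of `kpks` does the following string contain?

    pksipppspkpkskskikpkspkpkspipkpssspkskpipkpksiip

Sliding a length-4 window over the 48 characters (45 positions):
  position 10–13: kpks
  position 18–21: kpks
  position 23–26: kpks
  position 42–45: kpks

4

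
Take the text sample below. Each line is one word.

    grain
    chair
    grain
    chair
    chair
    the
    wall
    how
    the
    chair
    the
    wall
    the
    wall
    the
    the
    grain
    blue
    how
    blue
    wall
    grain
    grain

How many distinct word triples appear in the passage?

19

23 tokens → 21 trigram windows in total.
Repeated trigrams (each contributes count−1 duplicates):
  chair the wall: 2
  the wall the: 2
2 duplicate windows → 21 − 2 = 19 distinct.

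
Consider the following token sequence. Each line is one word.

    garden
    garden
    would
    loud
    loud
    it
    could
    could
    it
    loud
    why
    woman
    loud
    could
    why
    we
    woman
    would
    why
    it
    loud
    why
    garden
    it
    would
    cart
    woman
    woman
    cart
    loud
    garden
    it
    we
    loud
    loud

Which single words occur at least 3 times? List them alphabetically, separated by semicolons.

Unigram counts meeting the condition (at least 3 times):
  could: 3
  garden: 4
  it: 5
  loud: 8
  why: 4
  woman: 4
  would: 3

could; garden; it; loud; why; woman; would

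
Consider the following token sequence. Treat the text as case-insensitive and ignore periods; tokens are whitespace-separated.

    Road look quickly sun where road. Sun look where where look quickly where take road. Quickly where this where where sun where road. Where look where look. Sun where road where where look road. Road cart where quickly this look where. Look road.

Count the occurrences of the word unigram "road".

8

Scanning the 43 tokens for "road":
  position 1: road
  position 6: road
  position 15: road
  position 23: road
  position 30: road
  position 34: road
  position 35: road
  position 43: road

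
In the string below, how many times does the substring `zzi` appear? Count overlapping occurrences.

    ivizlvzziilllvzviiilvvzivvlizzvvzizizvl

1

Sliding a length-3 window over the 39 characters (37 positions):
  position 7–9: zzi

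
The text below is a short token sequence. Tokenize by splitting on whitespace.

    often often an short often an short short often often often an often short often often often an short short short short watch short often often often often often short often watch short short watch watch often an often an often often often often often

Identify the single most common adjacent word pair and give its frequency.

"often often", 13 times

Bigram frequencies (highest first):
  often often: 13
  often an: 6
  short often: 5
  short short: 5
  an short: 3
  an often: 3
  … (6 more, each ≤ 2)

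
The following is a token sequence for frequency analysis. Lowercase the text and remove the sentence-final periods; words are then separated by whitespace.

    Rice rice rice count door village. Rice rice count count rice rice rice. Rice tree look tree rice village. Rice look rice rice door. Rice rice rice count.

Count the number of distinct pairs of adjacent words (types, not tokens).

28 tokens → 27 bigram windows in total.
Repeated bigrams (each contributes count−1 duplicates):
  rice rice: 9
  rice count: 3
  village rice: 2
11 duplicate windows → 27 − 11 = 16 distinct.

16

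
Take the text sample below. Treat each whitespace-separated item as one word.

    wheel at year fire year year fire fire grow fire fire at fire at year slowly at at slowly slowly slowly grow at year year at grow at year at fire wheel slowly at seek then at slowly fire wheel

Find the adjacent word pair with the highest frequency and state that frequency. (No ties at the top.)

Bigram frequencies (highest first):
  at year: 4
  year fire: 2
  year year: 2
  fire fire: 2
  fire at: 2
  at fire: 2
  … (19 more, each ≤ 2)

"at year", 4 times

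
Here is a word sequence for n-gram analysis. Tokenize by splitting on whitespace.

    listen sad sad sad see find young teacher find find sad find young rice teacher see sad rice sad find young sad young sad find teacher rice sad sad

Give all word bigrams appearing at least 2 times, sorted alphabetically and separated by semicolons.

find young; rice sad; sad find; sad sad; young sad

Bigram counts meeting the condition (at least 2 times):
  find young: 3
  rice sad: 2
  sad find: 3
  sad sad: 3
  young sad: 2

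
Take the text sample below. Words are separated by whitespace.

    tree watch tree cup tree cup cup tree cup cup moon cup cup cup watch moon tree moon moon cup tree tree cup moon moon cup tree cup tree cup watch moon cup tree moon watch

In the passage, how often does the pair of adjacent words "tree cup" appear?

6

Scanning the 35 overlapping bigram windows for "tree cup":
  position 3–4: tree cup
  position 5–6: tree cup
  position 8–9: tree cup
  position 22–23: tree cup
  position 27–28: tree cup
  position 29–30: tree cup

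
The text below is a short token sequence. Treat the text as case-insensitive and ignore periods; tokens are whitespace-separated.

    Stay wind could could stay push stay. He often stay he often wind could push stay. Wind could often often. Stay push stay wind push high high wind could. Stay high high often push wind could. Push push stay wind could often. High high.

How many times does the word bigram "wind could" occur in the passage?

Scanning the 43 overlapping bigram windows for "wind could":
  position 2–3: wind could
  position 13–14: wind could
  position 17–18: wind could
  position 28–29: wind could
  position 35–36: wind could
  position 40–41: wind could

6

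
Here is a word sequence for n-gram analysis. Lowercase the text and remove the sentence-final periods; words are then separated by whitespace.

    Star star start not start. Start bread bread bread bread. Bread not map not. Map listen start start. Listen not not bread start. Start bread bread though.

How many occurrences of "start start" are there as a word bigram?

3

Scanning the 26 overlapping bigram windows for "start start":
  position 5–6: start start
  position 17–18: start start
  position 23–24: start start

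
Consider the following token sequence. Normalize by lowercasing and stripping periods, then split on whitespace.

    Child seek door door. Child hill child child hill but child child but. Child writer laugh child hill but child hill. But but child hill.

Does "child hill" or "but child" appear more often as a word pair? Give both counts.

"child hill": 5 occurrences
"but child": 4 occurrences

"child hill" (5 vs 4)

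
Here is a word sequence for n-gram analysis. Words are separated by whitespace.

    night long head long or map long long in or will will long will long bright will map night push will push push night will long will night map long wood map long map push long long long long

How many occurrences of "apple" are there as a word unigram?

Scanning the 39 tokens for "apple":
  (none found)

0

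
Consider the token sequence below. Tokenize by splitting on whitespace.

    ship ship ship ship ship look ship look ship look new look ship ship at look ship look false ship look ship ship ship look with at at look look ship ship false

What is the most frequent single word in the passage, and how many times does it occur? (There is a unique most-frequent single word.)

Unigram frequencies (highest first):
  ship: 16
  look: 10
  at: 3
  false: 2
  new: 1
  with: 1

"ship", 16 times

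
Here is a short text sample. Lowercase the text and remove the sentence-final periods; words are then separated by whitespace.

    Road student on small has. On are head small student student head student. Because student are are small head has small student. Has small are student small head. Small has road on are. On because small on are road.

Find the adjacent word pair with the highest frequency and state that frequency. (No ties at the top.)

"on are", 3 times

Bigram frequencies (highest first):
  on are: 3
  small has: 2
  head small: 2
  small student: 2
  small head: 2
  has small: 2
  … (25 more, each ≤ 1)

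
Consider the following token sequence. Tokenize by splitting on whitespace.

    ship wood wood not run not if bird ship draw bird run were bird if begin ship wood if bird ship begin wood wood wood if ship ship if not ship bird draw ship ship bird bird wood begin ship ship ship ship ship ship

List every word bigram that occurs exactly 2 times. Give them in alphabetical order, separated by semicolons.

Bigram counts meeting the condition (exactly 2 times):
  begin ship: 2
  bird ship: 2
  if bird: 2
  ship bird: 2
  ship wood: 2
  wood if: 2

begin ship; bird ship; if bird; ship bird; ship wood; wood if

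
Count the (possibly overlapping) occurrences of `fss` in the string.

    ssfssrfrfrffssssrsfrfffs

2

Sliding a length-3 window over the 24 characters (22 positions):
  position 3–5: fss
  position 12–14: fss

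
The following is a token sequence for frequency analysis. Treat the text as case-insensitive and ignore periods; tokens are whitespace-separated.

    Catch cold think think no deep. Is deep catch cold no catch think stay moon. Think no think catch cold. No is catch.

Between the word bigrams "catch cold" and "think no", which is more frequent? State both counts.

"catch cold" (3 vs 2)

"catch cold": 3 occurrences
"think no": 2 occurrences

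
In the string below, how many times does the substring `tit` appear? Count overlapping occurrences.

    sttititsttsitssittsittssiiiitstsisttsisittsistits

Sliding a length-3 window over the 49 characters (47 positions):
  position 3–5: tit
  position 5–7: tit
  position 46–48: tit

3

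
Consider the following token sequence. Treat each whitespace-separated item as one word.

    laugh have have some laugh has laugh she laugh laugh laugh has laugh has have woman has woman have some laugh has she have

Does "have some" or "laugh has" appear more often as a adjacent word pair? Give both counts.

"have some": 2 occurrences
"laugh has": 4 occurrences

"laugh has" (4 vs 2)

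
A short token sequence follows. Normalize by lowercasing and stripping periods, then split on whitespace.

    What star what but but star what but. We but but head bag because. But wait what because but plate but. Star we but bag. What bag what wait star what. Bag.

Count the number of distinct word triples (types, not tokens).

32 tokens → 30 trigram windows in total.
Repeated trigrams (each contributes count−1 duplicates):
  star what but: 2
1 duplicate windows → 30 − 1 = 29 distinct.

29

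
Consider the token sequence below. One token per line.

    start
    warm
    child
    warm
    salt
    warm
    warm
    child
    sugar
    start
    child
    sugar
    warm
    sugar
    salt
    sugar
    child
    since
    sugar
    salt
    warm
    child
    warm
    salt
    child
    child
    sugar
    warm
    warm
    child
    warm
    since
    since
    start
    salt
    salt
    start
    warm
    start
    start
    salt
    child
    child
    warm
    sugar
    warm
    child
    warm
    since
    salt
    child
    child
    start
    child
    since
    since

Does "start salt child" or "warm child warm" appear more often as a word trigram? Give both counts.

"warm child warm" (4 vs 1)

"start salt child": 1 occurrence
"warm child warm": 4 occurrences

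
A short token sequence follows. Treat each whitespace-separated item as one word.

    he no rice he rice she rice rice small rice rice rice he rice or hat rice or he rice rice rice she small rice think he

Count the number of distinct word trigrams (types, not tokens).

27 tokens → 25 trigram windows in total.
Repeated trigrams (each contributes count−1 duplicates):
  rice he rice: 2
  rice rice rice: 2
2 duplicate windows → 25 − 2 = 23 distinct.

23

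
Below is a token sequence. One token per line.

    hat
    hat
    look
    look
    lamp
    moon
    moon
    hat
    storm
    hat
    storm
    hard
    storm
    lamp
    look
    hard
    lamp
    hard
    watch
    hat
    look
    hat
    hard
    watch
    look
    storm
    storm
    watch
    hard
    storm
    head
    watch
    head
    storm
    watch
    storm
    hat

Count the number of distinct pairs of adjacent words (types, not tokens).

30

37 tokens → 36 bigram windows in total.
Repeated bigrams (each contributes count−1 duplicates):
  hard storm: 2
  hard watch: 2
  hat look: 2
  hat storm: 2
  storm hat: 2
  storm watch: 2
6 duplicate windows → 36 − 6 = 30 distinct.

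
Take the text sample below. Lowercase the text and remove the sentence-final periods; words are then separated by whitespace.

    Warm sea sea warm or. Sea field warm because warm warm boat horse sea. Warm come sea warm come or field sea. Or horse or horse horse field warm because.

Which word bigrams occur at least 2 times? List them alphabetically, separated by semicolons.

field warm; or horse; sea warm; warm because; warm come

Bigram counts meeting the condition (at least 2 times):
  field warm: 2
  or horse: 2
  sea warm: 3
  warm because: 2
  warm come: 2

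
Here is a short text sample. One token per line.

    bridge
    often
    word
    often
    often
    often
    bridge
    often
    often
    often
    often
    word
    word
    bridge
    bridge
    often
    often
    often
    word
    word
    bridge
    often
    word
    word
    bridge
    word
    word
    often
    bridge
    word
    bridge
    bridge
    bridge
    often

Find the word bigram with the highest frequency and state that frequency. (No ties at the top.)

Bigram frequencies (highest first):
  often often: 7
  bridge often: 5
  often word: 4
  word word: 4
  word bridge: 4
  bridge bridge: 3
  … (3 more, each ≤ 2)

"often often", 7 times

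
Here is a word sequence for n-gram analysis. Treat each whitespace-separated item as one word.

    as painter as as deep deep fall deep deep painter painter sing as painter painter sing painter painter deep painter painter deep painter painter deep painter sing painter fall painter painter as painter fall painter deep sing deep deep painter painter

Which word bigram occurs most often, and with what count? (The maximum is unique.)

"painter painter", 7 times

Bigram frequencies (highest first):
  painter painter: 7
  deep painter: 5
  painter deep: 4
  as painter: 3
  deep deep: 3
  painter sing: 3
  … (11 more, each ≤ 2)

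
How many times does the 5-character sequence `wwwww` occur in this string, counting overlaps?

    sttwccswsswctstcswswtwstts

Sliding a length-5 window over the 26 characters (22 positions):
  (no match at any position)

0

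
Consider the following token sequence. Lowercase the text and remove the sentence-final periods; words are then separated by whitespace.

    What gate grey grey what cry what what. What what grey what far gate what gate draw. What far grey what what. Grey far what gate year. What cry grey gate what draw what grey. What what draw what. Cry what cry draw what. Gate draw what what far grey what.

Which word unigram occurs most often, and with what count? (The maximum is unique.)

Unigram frequencies (highest first):
  what: 23
  grey: 8
  gate: 6
  draw: 5
  cry: 4
  far: 4
  … (1 more, each ≤ 1)

"what", 23 times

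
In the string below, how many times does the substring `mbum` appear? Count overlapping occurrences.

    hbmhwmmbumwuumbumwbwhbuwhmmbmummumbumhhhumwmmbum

Sliding a length-4 window over the 48 characters (45 positions):
  position 7–10: mbum
  position 14–17: mbum
  position 34–37: mbum
  position 45–48: mbum

4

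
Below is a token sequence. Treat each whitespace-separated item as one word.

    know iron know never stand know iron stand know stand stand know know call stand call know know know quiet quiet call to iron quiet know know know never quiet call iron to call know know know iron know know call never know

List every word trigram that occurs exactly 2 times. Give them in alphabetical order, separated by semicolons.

call know know; know iron know; know know call

Trigram counts meeting the condition (exactly 2 times):
  call know know: 2
  know iron know: 2
  know know call: 2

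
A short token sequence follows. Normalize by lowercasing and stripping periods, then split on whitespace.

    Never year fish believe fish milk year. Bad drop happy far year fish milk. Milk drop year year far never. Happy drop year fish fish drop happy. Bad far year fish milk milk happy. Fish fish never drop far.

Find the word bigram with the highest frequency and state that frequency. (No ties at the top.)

Bigram frequencies (highest first):
  year fish: 4
  fish milk: 3
  drop happy: 2
  far year: 2
  milk milk: 2
  drop year: 2
  … (22 more, each ≤ 2)

"year fish", 4 times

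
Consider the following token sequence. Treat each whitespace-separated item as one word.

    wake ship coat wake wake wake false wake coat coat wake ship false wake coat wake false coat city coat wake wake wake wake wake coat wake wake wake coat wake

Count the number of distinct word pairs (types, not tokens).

12

31 tokens → 30 bigram windows in total.
Repeated bigrams (each contributes count−1 duplicates):
  wake wake: 8
  coat wake: 6
  wake coat: 4
  false wake: 2
  wake false: 2
  wake ship: 2
18 duplicate windows → 30 − 18 = 12 distinct.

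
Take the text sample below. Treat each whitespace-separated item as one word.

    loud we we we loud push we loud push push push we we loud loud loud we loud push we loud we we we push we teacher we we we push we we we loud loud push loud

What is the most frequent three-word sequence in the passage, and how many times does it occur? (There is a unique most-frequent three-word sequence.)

"we we we", 4 times

Trigram frequencies (highest first):
  we we we: 4
  we we loud: 3
  we loud push: 3
  loud we we: 2
  loud push we: 2
  push we loud: 2
  … (16 more, each ≤ 2)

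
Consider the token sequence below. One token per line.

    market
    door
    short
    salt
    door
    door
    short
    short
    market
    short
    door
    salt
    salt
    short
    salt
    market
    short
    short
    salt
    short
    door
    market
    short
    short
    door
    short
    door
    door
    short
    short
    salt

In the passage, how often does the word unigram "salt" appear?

Scanning the 31 tokens for "salt":
  position 4: salt
  position 12: salt
  position 13: salt
  position 15: salt
  position 19: salt
  position 31: salt

6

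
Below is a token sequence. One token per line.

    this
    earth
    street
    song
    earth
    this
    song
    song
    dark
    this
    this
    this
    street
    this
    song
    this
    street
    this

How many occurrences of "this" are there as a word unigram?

8

Scanning the 18 tokens for "this":
  position 1: this
  position 6: this
  position 10: this
  position 11: this
  position 12: this
  position 14: this
  position 16: this
  position 18: this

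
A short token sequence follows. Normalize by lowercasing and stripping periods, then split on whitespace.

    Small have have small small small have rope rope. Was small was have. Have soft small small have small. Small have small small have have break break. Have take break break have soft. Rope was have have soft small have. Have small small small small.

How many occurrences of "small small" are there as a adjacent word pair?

Scanning the 44 overlapping bigram windows for "small small":
  position 4–5: small small
  position 5–6: small small
  position 16–17: small small
  position 19–20: small small
  position 22–23: small small
  position 42–43: small small
  position 43–44: small small
  position 44–45: small small

8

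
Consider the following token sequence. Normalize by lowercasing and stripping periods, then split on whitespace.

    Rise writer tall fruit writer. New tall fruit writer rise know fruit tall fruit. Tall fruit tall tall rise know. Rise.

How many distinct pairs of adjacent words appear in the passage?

21 tokens → 20 bigram windows in total.
Repeated bigrams (each contributes count−1 duplicates):
  tall fruit: 4
  fruit tall: 3
  fruit writer: 2
  rise know: 2
7 duplicate windows → 20 − 7 = 13 distinct.

13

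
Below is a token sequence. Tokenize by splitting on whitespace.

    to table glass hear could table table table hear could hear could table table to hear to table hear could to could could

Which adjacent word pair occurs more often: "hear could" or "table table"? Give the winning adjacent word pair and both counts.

"hear could": 4 occurrences
"table table": 3 occurrences

"hear could" (4 vs 3)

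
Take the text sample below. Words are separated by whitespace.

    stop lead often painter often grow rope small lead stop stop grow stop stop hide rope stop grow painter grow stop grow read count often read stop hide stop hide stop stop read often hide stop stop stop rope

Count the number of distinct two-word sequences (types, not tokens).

39 tokens → 38 bigram windows in total.
Repeated bigrams (each contributes count−1 duplicates):
  stop stop: 5
  hide stop: 3
  stop grow: 3
  stop hide: 3
  grow stop: 2
11 duplicate windows → 38 − 11 = 27 distinct.

27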